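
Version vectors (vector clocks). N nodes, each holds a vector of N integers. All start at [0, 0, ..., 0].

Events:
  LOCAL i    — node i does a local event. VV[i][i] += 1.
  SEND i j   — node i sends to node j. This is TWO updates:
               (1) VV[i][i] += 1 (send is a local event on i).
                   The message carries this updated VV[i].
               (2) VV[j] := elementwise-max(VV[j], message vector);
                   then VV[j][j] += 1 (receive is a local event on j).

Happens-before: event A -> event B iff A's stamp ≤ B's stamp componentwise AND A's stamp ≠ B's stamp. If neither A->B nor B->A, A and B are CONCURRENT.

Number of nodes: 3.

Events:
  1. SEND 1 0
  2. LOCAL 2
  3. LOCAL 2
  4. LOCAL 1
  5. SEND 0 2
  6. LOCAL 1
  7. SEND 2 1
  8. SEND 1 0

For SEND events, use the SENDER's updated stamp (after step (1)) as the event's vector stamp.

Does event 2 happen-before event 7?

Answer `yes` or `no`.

Initial: VV[0]=[0, 0, 0]
Initial: VV[1]=[0, 0, 0]
Initial: VV[2]=[0, 0, 0]
Event 1: SEND 1->0: VV[1][1]++ -> VV[1]=[0, 1, 0], msg_vec=[0, 1, 0]; VV[0]=max(VV[0],msg_vec) then VV[0][0]++ -> VV[0]=[1, 1, 0]
Event 2: LOCAL 2: VV[2][2]++ -> VV[2]=[0, 0, 1]
Event 3: LOCAL 2: VV[2][2]++ -> VV[2]=[0, 0, 2]
Event 4: LOCAL 1: VV[1][1]++ -> VV[1]=[0, 2, 0]
Event 5: SEND 0->2: VV[0][0]++ -> VV[0]=[2, 1, 0], msg_vec=[2, 1, 0]; VV[2]=max(VV[2],msg_vec) then VV[2][2]++ -> VV[2]=[2, 1, 3]
Event 6: LOCAL 1: VV[1][1]++ -> VV[1]=[0, 3, 0]
Event 7: SEND 2->1: VV[2][2]++ -> VV[2]=[2, 1, 4], msg_vec=[2, 1, 4]; VV[1]=max(VV[1],msg_vec) then VV[1][1]++ -> VV[1]=[2, 4, 4]
Event 8: SEND 1->0: VV[1][1]++ -> VV[1]=[2, 5, 4], msg_vec=[2, 5, 4]; VV[0]=max(VV[0],msg_vec) then VV[0][0]++ -> VV[0]=[3, 5, 4]
Event 2 stamp: [0, 0, 1]
Event 7 stamp: [2, 1, 4]
[0, 0, 1] <= [2, 1, 4]? True. Equal? False. Happens-before: True

Answer: yes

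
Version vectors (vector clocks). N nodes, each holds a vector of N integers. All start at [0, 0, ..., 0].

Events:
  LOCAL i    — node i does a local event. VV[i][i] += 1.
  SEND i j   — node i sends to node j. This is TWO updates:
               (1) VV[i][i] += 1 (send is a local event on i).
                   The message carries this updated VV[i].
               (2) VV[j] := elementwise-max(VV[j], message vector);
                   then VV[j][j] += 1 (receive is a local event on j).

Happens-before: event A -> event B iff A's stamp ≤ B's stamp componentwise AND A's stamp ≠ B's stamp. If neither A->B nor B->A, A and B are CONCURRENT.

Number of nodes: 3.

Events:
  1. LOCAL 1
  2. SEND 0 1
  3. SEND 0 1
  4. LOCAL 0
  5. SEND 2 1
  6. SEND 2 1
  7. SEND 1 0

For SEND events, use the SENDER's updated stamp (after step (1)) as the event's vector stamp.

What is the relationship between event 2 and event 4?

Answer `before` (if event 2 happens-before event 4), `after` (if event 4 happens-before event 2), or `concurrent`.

Answer: before

Derivation:
Initial: VV[0]=[0, 0, 0]
Initial: VV[1]=[0, 0, 0]
Initial: VV[2]=[0, 0, 0]
Event 1: LOCAL 1: VV[1][1]++ -> VV[1]=[0, 1, 0]
Event 2: SEND 0->1: VV[0][0]++ -> VV[0]=[1, 0, 0], msg_vec=[1, 0, 0]; VV[1]=max(VV[1],msg_vec) then VV[1][1]++ -> VV[1]=[1, 2, 0]
Event 3: SEND 0->1: VV[0][0]++ -> VV[0]=[2, 0, 0], msg_vec=[2, 0, 0]; VV[1]=max(VV[1],msg_vec) then VV[1][1]++ -> VV[1]=[2, 3, 0]
Event 4: LOCAL 0: VV[0][0]++ -> VV[0]=[3, 0, 0]
Event 5: SEND 2->1: VV[2][2]++ -> VV[2]=[0, 0, 1], msg_vec=[0, 0, 1]; VV[1]=max(VV[1],msg_vec) then VV[1][1]++ -> VV[1]=[2, 4, 1]
Event 6: SEND 2->1: VV[2][2]++ -> VV[2]=[0, 0, 2], msg_vec=[0, 0, 2]; VV[1]=max(VV[1],msg_vec) then VV[1][1]++ -> VV[1]=[2, 5, 2]
Event 7: SEND 1->0: VV[1][1]++ -> VV[1]=[2, 6, 2], msg_vec=[2, 6, 2]; VV[0]=max(VV[0],msg_vec) then VV[0][0]++ -> VV[0]=[4, 6, 2]
Event 2 stamp: [1, 0, 0]
Event 4 stamp: [3, 0, 0]
[1, 0, 0] <= [3, 0, 0]? True
[3, 0, 0] <= [1, 0, 0]? False
Relation: before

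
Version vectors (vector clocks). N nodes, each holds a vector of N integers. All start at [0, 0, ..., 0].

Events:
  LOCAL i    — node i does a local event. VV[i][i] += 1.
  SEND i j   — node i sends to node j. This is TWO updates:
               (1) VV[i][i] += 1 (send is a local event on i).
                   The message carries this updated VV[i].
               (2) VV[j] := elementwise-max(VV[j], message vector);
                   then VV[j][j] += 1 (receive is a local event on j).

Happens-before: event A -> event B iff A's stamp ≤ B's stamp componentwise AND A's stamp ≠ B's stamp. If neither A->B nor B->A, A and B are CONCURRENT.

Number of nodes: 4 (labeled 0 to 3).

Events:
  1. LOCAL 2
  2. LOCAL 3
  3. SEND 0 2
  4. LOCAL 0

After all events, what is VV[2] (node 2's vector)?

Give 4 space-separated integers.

Answer: 1 0 2 0

Derivation:
Initial: VV[0]=[0, 0, 0, 0]
Initial: VV[1]=[0, 0, 0, 0]
Initial: VV[2]=[0, 0, 0, 0]
Initial: VV[3]=[0, 0, 0, 0]
Event 1: LOCAL 2: VV[2][2]++ -> VV[2]=[0, 0, 1, 0]
Event 2: LOCAL 3: VV[3][3]++ -> VV[3]=[0, 0, 0, 1]
Event 3: SEND 0->2: VV[0][0]++ -> VV[0]=[1, 0, 0, 0], msg_vec=[1, 0, 0, 0]; VV[2]=max(VV[2],msg_vec) then VV[2][2]++ -> VV[2]=[1, 0, 2, 0]
Event 4: LOCAL 0: VV[0][0]++ -> VV[0]=[2, 0, 0, 0]
Final vectors: VV[0]=[2, 0, 0, 0]; VV[1]=[0, 0, 0, 0]; VV[2]=[1, 0, 2, 0]; VV[3]=[0, 0, 0, 1]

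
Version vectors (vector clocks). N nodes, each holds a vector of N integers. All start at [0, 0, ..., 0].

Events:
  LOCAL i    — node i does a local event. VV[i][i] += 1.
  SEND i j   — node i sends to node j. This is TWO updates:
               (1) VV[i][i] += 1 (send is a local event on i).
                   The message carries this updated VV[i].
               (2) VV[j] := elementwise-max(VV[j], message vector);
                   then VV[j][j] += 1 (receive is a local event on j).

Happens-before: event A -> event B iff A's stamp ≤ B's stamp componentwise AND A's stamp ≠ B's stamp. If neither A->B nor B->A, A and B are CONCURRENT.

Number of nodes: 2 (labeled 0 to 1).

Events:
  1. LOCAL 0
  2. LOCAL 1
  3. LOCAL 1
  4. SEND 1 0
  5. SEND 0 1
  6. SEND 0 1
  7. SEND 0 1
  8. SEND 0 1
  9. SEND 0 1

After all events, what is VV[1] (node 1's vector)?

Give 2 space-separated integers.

Initial: VV[0]=[0, 0]
Initial: VV[1]=[0, 0]
Event 1: LOCAL 0: VV[0][0]++ -> VV[0]=[1, 0]
Event 2: LOCAL 1: VV[1][1]++ -> VV[1]=[0, 1]
Event 3: LOCAL 1: VV[1][1]++ -> VV[1]=[0, 2]
Event 4: SEND 1->0: VV[1][1]++ -> VV[1]=[0, 3], msg_vec=[0, 3]; VV[0]=max(VV[0],msg_vec) then VV[0][0]++ -> VV[0]=[2, 3]
Event 5: SEND 0->1: VV[0][0]++ -> VV[0]=[3, 3], msg_vec=[3, 3]; VV[1]=max(VV[1],msg_vec) then VV[1][1]++ -> VV[1]=[3, 4]
Event 6: SEND 0->1: VV[0][0]++ -> VV[0]=[4, 3], msg_vec=[4, 3]; VV[1]=max(VV[1],msg_vec) then VV[1][1]++ -> VV[1]=[4, 5]
Event 7: SEND 0->1: VV[0][0]++ -> VV[0]=[5, 3], msg_vec=[5, 3]; VV[1]=max(VV[1],msg_vec) then VV[1][1]++ -> VV[1]=[5, 6]
Event 8: SEND 0->1: VV[0][0]++ -> VV[0]=[6, 3], msg_vec=[6, 3]; VV[1]=max(VV[1],msg_vec) then VV[1][1]++ -> VV[1]=[6, 7]
Event 9: SEND 0->1: VV[0][0]++ -> VV[0]=[7, 3], msg_vec=[7, 3]; VV[1]=max(VV[1],msg_vec) then VV[1][1]++ -> VV[1]=[7, 8]
Final vectors: VV[0]=[7, 3]; VV[1]=[7, 8]

Answer: 7 8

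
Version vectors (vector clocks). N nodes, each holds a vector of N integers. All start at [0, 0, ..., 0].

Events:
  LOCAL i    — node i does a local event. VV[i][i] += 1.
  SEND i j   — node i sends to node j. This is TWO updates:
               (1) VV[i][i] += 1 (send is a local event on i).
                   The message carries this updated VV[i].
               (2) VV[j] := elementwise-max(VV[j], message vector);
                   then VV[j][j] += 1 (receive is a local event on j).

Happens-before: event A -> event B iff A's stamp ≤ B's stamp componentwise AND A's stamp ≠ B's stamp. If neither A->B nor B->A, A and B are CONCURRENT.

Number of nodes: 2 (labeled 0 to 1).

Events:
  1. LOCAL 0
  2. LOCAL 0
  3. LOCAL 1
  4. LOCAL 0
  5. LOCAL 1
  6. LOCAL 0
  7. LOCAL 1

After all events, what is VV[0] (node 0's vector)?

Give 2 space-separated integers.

Answer: 4 0

Derivation:
Initial: VV[0]=[0, 0]
Initial: VV[1]=[0, 0]
Event 1: LOCAL 0: VV[0][0]++ -> VV[0]=[1, 0]
Event 2: LOCAL 0: VV[0][0]++ -> VV[0]=[2, 0]
Event 3: LOCAL 1: VV[1][1]++ -> VV[1]=[0, 1]
Event 4: LOCAL 0: VV[0][0]++ -> VV[0]=[3, 0]
Event 5: LOCAL 1: VV[1][1]++ -> VV[1]=[0, 2]
Event 6: LOCAL 0: VV[0][0]++ -> VV[0]=[4, 0]
Event 7: LOCAL 1: VV[1][1]++ -> VV[1]=[0, 3]
Final vectors: VV[0]=[4, 0]; VV[1]=[0, 3]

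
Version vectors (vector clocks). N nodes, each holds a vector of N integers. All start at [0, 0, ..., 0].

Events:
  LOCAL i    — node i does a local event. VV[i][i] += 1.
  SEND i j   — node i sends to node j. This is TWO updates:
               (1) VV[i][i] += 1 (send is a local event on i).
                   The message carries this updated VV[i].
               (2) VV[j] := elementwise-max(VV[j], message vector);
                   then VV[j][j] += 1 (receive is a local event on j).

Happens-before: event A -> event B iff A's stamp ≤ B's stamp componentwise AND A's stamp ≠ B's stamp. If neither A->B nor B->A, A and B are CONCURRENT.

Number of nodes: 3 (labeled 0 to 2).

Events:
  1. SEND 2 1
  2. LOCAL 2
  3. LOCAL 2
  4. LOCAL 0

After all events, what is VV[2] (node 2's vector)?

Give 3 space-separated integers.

Initial: VV[0]=[0, 0, 0]
Initial: VV[1]=[0, 0, 0]
Initial: VV[2]=[0, 0, 0]
Event 1: SEND 2->1: VV[2][2]++ -> VV[2]=[0, 0, 1], msg_vec=[0, 0, 1]; VV[1]=max(VV[1],msg_vec) then VV[1][1]++ -> VV[1]=[0, 1, 1]
Event 2: LOCAL 2: VV[2][2]++ -> VV[2]=[0, 0, 2]
Event 3: LOCAL 2: VV[2][2]++ -> VV[2]=[0, 0, 3]
Event 4: LOCAL 0: VV[0][0]++ -> VV[0]=[1, 0, 0]
Final vectors: VV[0]=[1, 0, 0]; VV[1]=[0, 1, 1]; VV[2]=[0, 0, 3]

Answer: 0 0 3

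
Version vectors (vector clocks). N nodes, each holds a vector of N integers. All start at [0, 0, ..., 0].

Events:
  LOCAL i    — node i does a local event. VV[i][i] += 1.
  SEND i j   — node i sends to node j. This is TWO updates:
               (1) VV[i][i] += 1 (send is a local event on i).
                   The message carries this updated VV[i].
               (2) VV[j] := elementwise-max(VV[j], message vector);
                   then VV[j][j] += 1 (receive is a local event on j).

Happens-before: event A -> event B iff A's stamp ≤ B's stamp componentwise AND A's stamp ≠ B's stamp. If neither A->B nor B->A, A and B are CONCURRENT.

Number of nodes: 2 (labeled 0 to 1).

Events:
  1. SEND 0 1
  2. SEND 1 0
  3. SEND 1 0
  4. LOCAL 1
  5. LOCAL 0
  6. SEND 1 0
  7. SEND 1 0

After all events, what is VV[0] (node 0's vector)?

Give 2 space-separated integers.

Initial: VV[0]=[0, 0]
Initial: VV[1]=[0, 0]
Event 1: SEND 0->1: VV[0][0]++ -> VV[0]=[1, 0], msg_vec=[1, 0]; VV[1]=max(VV[1],msg_vec) then VV[1][1]++ -> VV[1]=[1, 1]
Event 2: SEND 1->0: VV[1][1]++ -> VV[1]=[1, 2], msg_vec=[1, 2]; VV[0]=max(VV[0],msg_vec) then VV[0][0]++ -> VV[0]=[2, 2]
Event 3: SEND 1->0: VV[1][1]++ -> VV[1]=[1, 3], msg_vec=[1, 3]; VV[0]=max(VV[0],msg_vec) then VV[0][0]++ -> VV[0]=[3, 3]
Event 4: LOCAL 1: VV[1][1]++ -> VV[1]=[1, 4]
Event 5: LOCAL 0: VV[0][0]++ -> VV[0]=[4, 3]
Event 6: SEND 1->0: VV[1][1]++ -> VV[1]=[1, 5], msg_vec=[1, 5]; VV[0]=max(VV[0],msg_vec) then VV[0][0]++ -> VV[0]=[5, 5]
Event 7: SEND 1->0: VV[1][1]++ -> VV[1]=[1, 6], msg_vec=[1, 6]; VV[0]=max(VV[0],msg_vec) then VV[0][0]++ -> VV[0]=[6, 6]
Final vectors: VV[0]=[6, 6]; VV[1]=[1, 6]

Answer: 6 6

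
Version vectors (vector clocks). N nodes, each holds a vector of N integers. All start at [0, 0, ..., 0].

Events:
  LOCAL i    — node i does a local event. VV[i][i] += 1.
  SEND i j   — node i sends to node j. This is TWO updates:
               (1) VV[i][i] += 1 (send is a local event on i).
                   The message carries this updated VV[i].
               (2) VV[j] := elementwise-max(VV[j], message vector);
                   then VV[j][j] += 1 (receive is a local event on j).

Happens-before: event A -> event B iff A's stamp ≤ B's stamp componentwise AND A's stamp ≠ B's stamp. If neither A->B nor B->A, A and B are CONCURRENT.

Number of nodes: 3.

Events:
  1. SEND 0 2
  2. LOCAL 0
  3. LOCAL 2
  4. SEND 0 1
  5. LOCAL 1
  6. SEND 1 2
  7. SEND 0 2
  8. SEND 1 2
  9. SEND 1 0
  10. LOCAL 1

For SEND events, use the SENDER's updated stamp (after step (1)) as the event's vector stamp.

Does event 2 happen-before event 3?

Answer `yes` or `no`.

Initial: VV[0]=[0, 0, 0]
Initial: VV[1]=[0, 0, 0]
Initial: VV[2]=[0, 0, 0]
Event 1: SEND 0->2: VV[0][0]++ -> VV[0]=[1, 0, 0], msg_vec=[1, 0, 0]; VV[2]=max(VV[2],msg_vec) then VV[2][2]++ -> VV[2]=[1, 0, 1]
Event 2: LOCAL 0: VV[0][0]++ -> VV[0]=[2, 0, 0]
Event 3: LOCAL 2: VV[2][2]++ -> VV[2]=[1, 0, 2]
Event 4: SEND 0->1: VV[0][0]++ -> VV[0]=[3, 0, 0], msg_vec=[3, 0, 0]; VV[1]=max(VV[1],msg_vec) then VV[1][1]++ -> VV[1]=[3, 1, 0]
Event 5: LOCAL 1: VV[1][1]++ -> VV[1]=[3, 2, 0]
Event 6: SEND 1->2: VV[1][1]++ -> VV[1]=[3, 3, 0], msg_vec=[3, 3, 0]; VV[2]=max(VV[2],msg_vec) then VV[2][2]++ -> VV[2]=[3, 3, 3]
Event 7: SEND 0->2: VV[0][0]++ -> VV[0]=[4, 0, 0], msg_vec=[4, 0, 0]; VV[2]=max(VV[2],msg_vec) then VV[2][2]++ -> VV[2]=[4, 3, 4]
Event 8: SEND 1->2: VV[1][1]++ -> VV[1]=[3, 4, 0], msg_vec=[3, 4, 0]; VV[2]=max(VV[2],msg_vec) then VV[2][2]++ -> VV[2]=[4, 4, 5]
Event 9: SEND 1->0: VV[1][1]++ -> VV[1]=[3, 5, 0], msg_vec=[3, 5, 0]; VV[0]=max(VV[0],msg_vec) then VV[0][0]++ -> VV[0]=[5, 5, 0]
Event 10: LOCAL 1: VV[1][1]++ -> VV[1]=[3, 6, 0]
Event 2 stamp: [2, 0, 0]
Event 3 stamp: [1, 0, 2]
[2, 0, 0] <= [1, 0, 2]? False. Equal? False. Happens-before: False

Answer: no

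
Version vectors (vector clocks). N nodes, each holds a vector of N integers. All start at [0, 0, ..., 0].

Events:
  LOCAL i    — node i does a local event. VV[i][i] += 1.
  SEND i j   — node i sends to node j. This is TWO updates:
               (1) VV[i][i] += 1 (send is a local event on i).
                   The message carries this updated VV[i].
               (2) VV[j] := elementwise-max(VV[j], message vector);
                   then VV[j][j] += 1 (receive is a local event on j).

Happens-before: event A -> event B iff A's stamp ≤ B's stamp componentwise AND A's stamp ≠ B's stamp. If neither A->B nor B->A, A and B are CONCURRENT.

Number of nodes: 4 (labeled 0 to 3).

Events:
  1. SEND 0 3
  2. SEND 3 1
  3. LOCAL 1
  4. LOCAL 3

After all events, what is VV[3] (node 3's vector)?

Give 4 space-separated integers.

Answer: 1 0 0 3

Derivation:
Initial: VV[0]=[0, 0, 0, 0]
Initial: VV[1]=[0, 0, 0, 0]
Initial: VV[2]=[0, 0, 0, 0]
Initial: VV[3]=[0, 0, 0, 0]
Event 1: SEND 0->3: VV[0][0]++ -> VV[0]=[1, 0, 0, 0], msg_vec=[1, 0, 0, 0]; VV[3]=max(VV[3],msg_vec) then VV[3][3]++ -> VV[3]=[1, 0, 0, 1]
Event 2: SEND 3->1: VV[3][3]++ -> VV[3]=[1, 0, 0, 2], msg_vec=[1, 0, 0, 2]; VV[1]=max(VV[1],msg_vec) then VV[1][1]++ -> VV[1]=[1, 1, 0, 2]
Event 3: LOCAL 1: VV[1][1]++ -> VV[1]=[1, 2, 0, 2]
Event 4: LOCAL 3: VV[3][3]++ -> VV[3]=[1, 0, 0, 3]
Final vectors: VV[0]=[1, 0, 0, 0]; VV[1]=[1, 2, 0, 2]; VV[2]=[0, 0, 0, 0]; VV[3]=[1, 0, 0, 3]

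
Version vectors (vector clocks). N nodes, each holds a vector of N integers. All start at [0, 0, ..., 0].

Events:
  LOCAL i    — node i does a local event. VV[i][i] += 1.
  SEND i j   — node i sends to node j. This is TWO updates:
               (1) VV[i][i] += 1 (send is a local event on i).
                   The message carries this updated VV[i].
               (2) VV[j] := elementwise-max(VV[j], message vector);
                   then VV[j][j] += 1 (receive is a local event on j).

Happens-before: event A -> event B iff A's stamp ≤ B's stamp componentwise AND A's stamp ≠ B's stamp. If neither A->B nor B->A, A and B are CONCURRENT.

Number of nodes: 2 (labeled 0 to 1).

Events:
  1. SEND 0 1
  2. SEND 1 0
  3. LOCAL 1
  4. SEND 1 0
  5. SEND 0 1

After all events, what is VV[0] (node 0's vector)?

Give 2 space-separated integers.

Answer: 4 4

Derivation:
Initial: VV[0]=[0, 0]
Initial: VV[1]=[0, 0]
Event 1: SEND 0->1: VV[0][0]++ -> VV[0]=[1, 0], msg_vec=[1, 0]; VV[1]=max(VV[1],msg_vec) then VV[1][1]++ -> VV[1]=[1, 1]
Event 2: SEND 1->0: VV[1][1]++ -> VV[1]=[1, 2], msg_vec=[1, 2]; VV[0]=max(VV[0],msg_vec) then VV[0][0]++ -> VV[0]=[2, 2]
Event 3: LOCAL 1: VV[1][1]++ -> VV[1]=[1, 3]
Event 4: SEND 1->0: VV[1][1]++ -> VV[1]=[1, 4], msg_vec=[1, 4]; VV[0]=max(VV[0],msg_vec) then VV[0][0]++ -> VV[0]=[3, 4]
Event 5: SEND 0->1: VV[0][0]++ -> VV[0]=[4, 4], msg_vec=[4, 4]; VV[1]=max(VV[1],msg_vec) then VV[1][1]++ -> VV[1]=[4, 5]
Final vectors: VV[0]=[4, 4]; VV[1]=[4, 5]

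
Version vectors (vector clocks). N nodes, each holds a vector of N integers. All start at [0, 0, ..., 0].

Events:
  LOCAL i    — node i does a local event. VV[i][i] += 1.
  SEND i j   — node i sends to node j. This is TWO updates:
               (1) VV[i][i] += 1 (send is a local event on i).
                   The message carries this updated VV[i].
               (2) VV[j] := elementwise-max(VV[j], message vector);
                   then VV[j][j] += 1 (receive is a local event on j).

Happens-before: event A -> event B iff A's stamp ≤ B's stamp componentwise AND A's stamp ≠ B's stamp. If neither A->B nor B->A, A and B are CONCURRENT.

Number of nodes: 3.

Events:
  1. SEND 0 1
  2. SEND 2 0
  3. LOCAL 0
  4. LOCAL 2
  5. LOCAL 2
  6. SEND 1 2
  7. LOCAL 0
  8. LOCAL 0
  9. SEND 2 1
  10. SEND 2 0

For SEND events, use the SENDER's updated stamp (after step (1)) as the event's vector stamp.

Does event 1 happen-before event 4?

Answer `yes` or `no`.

Answer: no

Derivation:
Initial: VV[0]=[0, 0, 0]
Initial: VV[1]=[0, 0, 0]
Initial: VV[2]=[0, 0, 0]
Event 1: SEND 0->1: VV[0][0]++ -> VV[0]=[1, 0, 0], msg_vec=[1, 0, 0]; VV[1]=max(VV[1],msg_vec) then VV[1][1]++ -> VV[1]=[1, 1, 0]
Event 2: SEND 2->0: VV[2][2]++ -> VV[2]=[0, 0, 1], msg_vec=[0, 0, 1]; VV[0]=max(VV[0],msg_vec) then VV[0][0]++ -> VV[0]=[2, 0, 1]
Event 3: LOCAL 0: VV[0][0]++ -> VV[0]=[3, 0, 1]
Event 4: LOCAL 2: VV[2][2]++ -> VV[2]=[0, 0, 2]
Event 5: LOCAL 2: VV[2][2]++ -> VV[2]=[0, 0, 3]
Event 6: SEND 1->2: VV[1][1]++ -> VV[1]=[1, 2, 0], msg_vec=[1, 2, 0]; VV[2]=max(VV[2],msg_vec) then VV[2][2]++ -> VV[2]=[1, 2, 4]
Event 7: LOCAL 0: VV[0][0]++ -> VV[0]=[4, 0, 1]
Event 8: LOCAL 0: VV[0][0]++ -> VV[0]=[5, 0, 1]
Event 9: SEND 2->1: VV[2][2]++ -> VV[2]=[1, 2, 5], msg_vec=[1, 2, 5]; VV[1]=max(VV[1],msg_vec) then VV[1][1]++ -> VV[1]=[1, 3, 5]
Event 10: SEND 2->0: VV[2][2]++ -> VV[2]=[1, 2, 6], msg_vec=[1, 2, 6]; VV[0]=max(VV[0],msg_vec) then VV[0][0]++ -> VV[0]=[6, 2, 6]
Event 1 stamp: [1, 0, 0]
Event 4 stamp: [0, 0, 2]
[1, 0, 0] <= [0, 0, 2]? False. Equal? False. Happens-before: False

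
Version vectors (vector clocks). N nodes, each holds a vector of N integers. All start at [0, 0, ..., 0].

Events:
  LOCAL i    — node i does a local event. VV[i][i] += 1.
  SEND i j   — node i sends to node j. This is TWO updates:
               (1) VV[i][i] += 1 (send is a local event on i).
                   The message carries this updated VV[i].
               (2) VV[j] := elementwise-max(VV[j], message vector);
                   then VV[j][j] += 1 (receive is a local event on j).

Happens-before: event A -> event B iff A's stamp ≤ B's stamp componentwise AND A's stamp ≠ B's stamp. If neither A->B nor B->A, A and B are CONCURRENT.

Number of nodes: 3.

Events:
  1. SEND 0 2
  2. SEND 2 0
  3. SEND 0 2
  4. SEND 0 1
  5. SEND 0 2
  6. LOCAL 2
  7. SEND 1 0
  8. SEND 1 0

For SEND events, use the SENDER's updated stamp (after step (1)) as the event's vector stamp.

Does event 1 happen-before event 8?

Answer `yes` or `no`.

Answer: yes

Derivation:
Initial: VV[0]=[0, 0, 0]
Initial: VV[1]=[0, 0, 0]
Initial: VV[2]=[0, 0, 0]
Event 1: SEND 0->2: VV[0][0]++ -> VV[0]=[1, 0, 0], msg_vec=[1, 0, 0]; VV[2]=max(VV[2],msg_vec) then VV[2][2]++ -> VV[2]=[1, 0, 1]
Event 2: SEND 2->0: VV[2][2]++ -> VV[2]=[1, 0, 2], msg_vec=[1, 0, 2]; VV[0]=max(VV[0],msg_vec) then VV[0][0]++ -> VV[0]=[2, 0, 2]
Event 3: SEND 0->2: VV[0][0]++ -> VV[0]=[3, 0, 2], msg_vec=[3, 0, 2]; VV[2]=max(VV[2],msg_vec) then VV[2][2]++ -> VV[2]=[3, 0, 3]
Event 4: SEND 0->1: VV[0][0]++ -> VV[0]=[4, 0, 2], msg_vec=[4, 0, 2]; VV[1]=max(VV[1],msg_vec) then VV[1][1]++ -> VV[1]=[4, 1, 2]
Event 5: SEND 0->2: VV[0][0]++ -> VV[0]=[5, 0, 2], msg_vec=[5, 0, 2]; VV[2]=max(VV[2],msg_vec) then VV[2][2]++ -> VV[2]=[5, 0, 4]
Event 6: LOCAL 2: VV[2][2]++ -> VV[2]=[5, 0, 5]
Event 7: SEND 1->0: VV[1][1]++ -> VV[1]=[4, 2, 2], msg_vec=[4, 2, 2]; VV[0]=max(VV[0],msg_vec) then VV[0][0]++ -> VV[0]=[6, 2, 2]
Event 8: SEND 1->0: VV[1][1]++ -> VV[1]=[4, 3, 2], msg_vec=[4, 3, 2]; VV[0]=max(VV[0],msg_vec) then VV[0][0]++ -> VV[0]=[7, 3, 2]
Event 1 stamp: [1, 0, 0]
Event 8 stamp: [4, 3, 2]
[1, 0, 0] <= [4, 3, 2]? True. Equal? False. Happens-before: True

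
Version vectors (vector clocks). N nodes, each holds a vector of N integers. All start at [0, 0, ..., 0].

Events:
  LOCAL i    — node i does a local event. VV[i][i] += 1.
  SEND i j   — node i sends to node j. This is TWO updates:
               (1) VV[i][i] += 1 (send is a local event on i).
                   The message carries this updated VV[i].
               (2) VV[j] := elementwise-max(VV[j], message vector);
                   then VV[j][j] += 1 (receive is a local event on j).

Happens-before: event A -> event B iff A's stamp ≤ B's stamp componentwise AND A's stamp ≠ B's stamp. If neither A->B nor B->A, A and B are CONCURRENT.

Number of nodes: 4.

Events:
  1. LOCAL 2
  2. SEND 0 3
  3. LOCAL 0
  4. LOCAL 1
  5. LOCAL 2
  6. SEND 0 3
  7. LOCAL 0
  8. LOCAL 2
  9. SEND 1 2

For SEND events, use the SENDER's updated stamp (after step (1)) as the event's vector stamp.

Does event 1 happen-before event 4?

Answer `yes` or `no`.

Initial: VV[0]=[0, 0, 0, 0]
Initial: VV[1]=[0, 0, 0, 0]
Initial: VV[2]=[0, 0, 0, 0]
Initial: VV[3]=[0, 0, 0, 0]
Event 1: LOCAL 2: VV[2][2]++ -> VV[2]=[0, 0, 1, 0]
Event 2: SEND 0->3: VV[0][0]++ -> VV[0]=[1, 0, 0, 0], msg_vec=[1, 0, 0, 0]; VV[3]=max(VV[3],msg_vec) then VV[3][3]++ -> VV[3]=[1, 0, 0, 1]
Event 3: LOCAL 0: VV[0][0]++ -> VV[0]=[2, 0, 0, 0]
Event 4: LOCAL 1: VV[1][1]++ -> VV[1]=[0, 1, 0, 0]
Event 5: LOCAL 2: VV[2][2]++ -> VV[2]=[0, 0, 2, 0]
Event 6: SEND 0->3: VV[0][0]++ -> VV[0]=[3, 0, 0, 0], msg_vec=[3, 0, 0, 0]; VV[3]=max(VV[3],msg_vec) then VV[3][3]++ -> VV[3]=[3, 0, 0, 2]
Event 7: LOCAL 0: VV[0][0]++ -> VV[0]=[4, 0, 0, 0]
Event 8: LOCAL 2: VV[2][2]++ -> VV[2]=[0, 0, 3, 0]
Event 9: SEND 1->2: VV[1][1]++ -> VV[1]=[0, 2, 0, 0], msg_vec=[0, 2, 0, 0]; VV[2]=max(VV[2],msg_vec) then VV[2][2]++ -> VV[2]=[0, 2, 4, 0]
Event 1 stamp: [0, 0, 1, 0]
Event 4 stamp: [0, 1, 0, 0]
[0, 0, 1, 0] <= [0, 1, 0, 0]? False. Equal? False. Happens-before: False

Answer: no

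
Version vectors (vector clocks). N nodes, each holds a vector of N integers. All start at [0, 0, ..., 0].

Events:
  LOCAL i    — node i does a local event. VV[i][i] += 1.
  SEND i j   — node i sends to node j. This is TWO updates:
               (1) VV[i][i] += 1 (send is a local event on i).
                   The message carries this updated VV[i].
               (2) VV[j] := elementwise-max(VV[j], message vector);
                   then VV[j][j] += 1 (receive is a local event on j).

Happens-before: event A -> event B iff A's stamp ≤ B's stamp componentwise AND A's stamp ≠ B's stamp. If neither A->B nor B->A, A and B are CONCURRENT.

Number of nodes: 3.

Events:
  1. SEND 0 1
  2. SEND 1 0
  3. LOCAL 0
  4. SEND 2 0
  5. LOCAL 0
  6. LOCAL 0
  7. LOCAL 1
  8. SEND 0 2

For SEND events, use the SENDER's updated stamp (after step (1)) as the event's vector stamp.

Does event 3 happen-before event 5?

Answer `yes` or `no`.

Answer: yes

Derivation:
Initial: VV[0]=[0, 0, 0]
Initial: VV[1]=[0, 0, 0]
Initial: VV[2]=[0, 0, 0]
Event 1: SEND 0->1: VV[0][0]++ -> VV[0]=[1, 0, 0], msg_vec=[1, 0, 0]; VV[1]=max(VV[1],msg_vec) then VV[1][1]++ -> VV[1]=[1, 1, 0]
Event 2: SEND 1->0: VV[1][1]++ -> VV[1]=[1, 2, 0], msg_vec=[1, 2, 0]; VV[0]=max(VV[0],msg_vec) then VV[0][0]++ -> VV[0]=[2, 2, 0]
Event 3: LOCAL 0: VV[0][0]++ -> VV[0]=[3, 2, 0]
Event 4: SEND 2->0: VV[2][2]++ -> VV[2]=[0, 0, 1], msg_vec=[0, 0, 1]; VV[0]=max(VV[0],msg_vec) then VV[0][0]++ -> VV[0]=[4, 2, 1]
Event 5: LOCAL 0: VV[0][0]++ -> VV[0]=[5, 2, 1]
Event 6: LOCAL 0: VV[0][0]++ -> VV[0]=[6, 2, 1]
Event 7: LOCAL 1: VV[1][1]++ -> VV[1]=[1, 3, 0]
Event 8: SEND 0->2: VV[0][0]++ -> VV[0]=[7, 2, 1], msg_vec=[7, 2, 1]; VV[2]=max(VV[2],msg_vec) then VV[2][2]++ -> VV[2]=[7, 2, 2]
Event 3 stamp: [3, 2, 0]
Event 5 stamp: [5, 2, 1]
[3, 2, 0] <= [5, 2, 1]? True. Equal? False. Happens-before: True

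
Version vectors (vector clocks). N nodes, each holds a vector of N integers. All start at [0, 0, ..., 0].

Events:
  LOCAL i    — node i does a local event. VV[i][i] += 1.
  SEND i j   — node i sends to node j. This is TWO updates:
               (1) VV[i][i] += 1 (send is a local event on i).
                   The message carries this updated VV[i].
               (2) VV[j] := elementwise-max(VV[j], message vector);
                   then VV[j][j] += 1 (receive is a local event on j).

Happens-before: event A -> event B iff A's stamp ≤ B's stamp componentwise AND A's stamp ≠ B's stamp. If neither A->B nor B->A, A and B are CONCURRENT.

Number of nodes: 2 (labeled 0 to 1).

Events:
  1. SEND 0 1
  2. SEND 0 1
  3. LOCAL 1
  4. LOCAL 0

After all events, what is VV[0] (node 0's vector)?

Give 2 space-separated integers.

Answer: 3 0

Derivation:
Initial: VV[0]=[0, 0]
Initial: VV[1]=[0, 0]
Event 1: SEND 0->1: VV[0][0]++ -> VV[0]=[1, 0], msg_vec=[1, 0]; VV[1]=max(VV[1],msg_vec) then VV[1][1]++ -> VV[1]=[1, 1]
Event 2: SEND 0->1: VV[0][0]++ -> VV[0]=[2, 0], msg_vec=[2, 0]; VV[1]=max(VV[1],msg_vec) then VV[1][1]++ -> VV[1]=[2, 2]
Event 3: LOCAL 1: VV[1][1]++ -> VV[1]=[2, 3]
Event 4: LOCAL 0: VV[0][0]++ -> VV[0]=[3, 0]
Final vectors: VV[0]=[3, 0]; VV[1]=[2, 3]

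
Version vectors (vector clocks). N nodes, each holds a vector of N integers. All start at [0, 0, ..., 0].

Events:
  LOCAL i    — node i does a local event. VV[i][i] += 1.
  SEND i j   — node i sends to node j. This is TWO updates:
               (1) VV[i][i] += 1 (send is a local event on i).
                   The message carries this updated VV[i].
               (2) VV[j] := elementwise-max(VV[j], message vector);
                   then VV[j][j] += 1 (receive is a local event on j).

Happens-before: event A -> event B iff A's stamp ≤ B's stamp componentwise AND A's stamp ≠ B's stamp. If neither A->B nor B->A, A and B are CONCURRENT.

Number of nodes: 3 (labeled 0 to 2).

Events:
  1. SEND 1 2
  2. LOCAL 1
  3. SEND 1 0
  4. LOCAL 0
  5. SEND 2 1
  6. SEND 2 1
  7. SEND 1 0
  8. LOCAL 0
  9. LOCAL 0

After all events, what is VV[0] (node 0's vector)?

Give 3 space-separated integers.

Answer: 5 6 3

Derivation:
Initial: VV[0]=[0, 0, 0]
Initial: VV[1]=[0, 0, 0]
Initial: VV[2]=[0, 0, 0]
Event 1: SEND 1->2: VV[1][1]++ -> VV[1]=[0, 1, 0], msg_vec=[0, 1, 0]; VV[2]=max(VV[2],msg_vec) then VV[2][2]++ -> VV[2]=[0, 1, 1]
Event 2: LOCAL 1: VV[1][1]++ -> VV[1]=[0, 2, 0]
Event 3: SEND 1->0: VV[1][1]++ -> VV[1]=[0, 3, 0], msg_vec=[0, 3, 0]; VV[0]=max(VV[0],msg_vec) then VV[0][0]++ -> VV[0]=[1, 3, 0]
Event 4: LOCAL 0: VV[0][0]++ -> VV[0]=[2, 3, 0]
Event 5: SEND 2->1: VV[2][2]++ -> VV[2]=[0, 1, 2], msg_vec=[0, 1, 2]; VV[1]=max(VV[1],msg_vec) then VV[1][1]++ -> VV[1]=[0, 4, 2]
Event 6: SEND 2->1: VV[2][2]++ -> VV[2]=[0, 1, 3], msg_vec=[0, 1, 3]; VV[1]=max(VV[1],msg_vec) then VV[1][1]++ -> VV[1]=[0, 5, 3]
Event 7: SEND 1->0: VV[1][1]++ -> VV[1]=[0, 6, 3], msg_vec=[0, 6, 3]; VV[0]=max(VV[0],msg_vec) then VV[0][0]++ -> VV[0]=[3, 6, 3]
Event 8: LOCAL 0: VV[0][0]++ -> VV[0]=[4, 6, 3]
Event 9: LOCAL 0: VV[0][0]++ -> VV[0]=[5, 6, 3]
Final vectors: VV[0]=[5, 6, 3]; VV[1]=[0, 6, 3]; VV[2]=[0, 1, 3]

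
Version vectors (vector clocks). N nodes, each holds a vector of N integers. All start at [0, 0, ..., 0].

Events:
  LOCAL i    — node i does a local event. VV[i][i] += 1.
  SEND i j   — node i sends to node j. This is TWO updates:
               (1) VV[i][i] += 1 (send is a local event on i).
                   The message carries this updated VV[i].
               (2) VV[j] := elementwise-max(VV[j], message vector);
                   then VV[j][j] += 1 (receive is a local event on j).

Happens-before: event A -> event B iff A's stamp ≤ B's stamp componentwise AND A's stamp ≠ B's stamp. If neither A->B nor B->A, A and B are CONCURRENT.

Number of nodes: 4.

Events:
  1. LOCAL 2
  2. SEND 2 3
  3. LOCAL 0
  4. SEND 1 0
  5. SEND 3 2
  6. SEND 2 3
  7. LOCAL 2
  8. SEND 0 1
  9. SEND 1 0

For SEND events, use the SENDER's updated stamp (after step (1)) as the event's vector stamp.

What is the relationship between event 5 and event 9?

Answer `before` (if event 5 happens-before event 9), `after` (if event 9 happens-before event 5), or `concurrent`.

Initial: VV[0]=[0, 0, 0, 0]
Initial: VV[1]=[0, 0, 0, 0]
Initial: VV[2]=[0, 0, 0, 0]
Initial: VV[3]=[0, 0, 0, 0]
Event 1: LOCAL 2: VV[2][2]++ -> VV[2]=[0, 0, 1, 0]
Event 2: SEND 2->3: VV[2][2]++ -> VV[2]=[0, 0, 2, 0], msg_vec=[0, 0, 2, 0]; VV[3]=max(VV[3],msg_vec) then VV[3][3]++ -> VV[3]=[0, 0, 2, 1]
Event 3: LOCAL 0: VV[0][0]++ -> VV[0]=[1, 0, 0, 0]
Event 4: SEND 1->0: VV[1][1]++ -> VV[1]=[0, 1, 0, 0], msg_vec=[0, 1, 0, 0]; VV[0]=max(VV[0],msg_vec) then VV[0][0]++ -> VV[0]=[2, 1, 0, 0]
Event 5: SEND 3->2: VV[3][3]++ -> VV[3]=[0, 0, 2, 2], msg_vec=[0, 0, 2, 2]; VV[2]=max(VV[2],msg_vec) then VV[2][2]++ -> VV[2]=[0, 0, 3, 2]
Event 6: SEND 2->3: VV[2][2]++ -> VV[2]=[0, 0, 4, 2], msg_vec=[0, 0, 4, 2]; VV[3]=max(VV[3],msg_vec) then VV[3][3]++ -> VV[3]=[0, 0, 4, 3]
Event 7: LOCAL 2: VV[2][2]++ -> VV[2]=[0, 0, 5, 2]
Event 8: SEND 0->1: VV[0][0]++ -> VV[0]=[3, 1, 0, 0], msg_vec=[3, 1, 0, 0]; VV[1]=max(VV[1],msg_vec) then VV[1][1]++ -> VV[1]=[3, 2, 0, 0]
Event 9: SEND 1->0: VV[1][1]++ -> VV[1]=[3, 3, 0, 0], msg_vec=[3, 3, 0, 0]; VV[0]=max(VV[0],msg_vec) then VV[0][0]++ -> VV[0]=[4, 3, 0, 0]
Event 5 stamp: [0, 0, 2, 2]
Event 9 stamp: [3, 3, 0, 0]
[0, 0, 2, 2] <= [3, 3, 0, 0]? False
[3, 3, 0, 0] <= [0, 0, 2, 2]? False
Relation: concurrent

Answer: concurrent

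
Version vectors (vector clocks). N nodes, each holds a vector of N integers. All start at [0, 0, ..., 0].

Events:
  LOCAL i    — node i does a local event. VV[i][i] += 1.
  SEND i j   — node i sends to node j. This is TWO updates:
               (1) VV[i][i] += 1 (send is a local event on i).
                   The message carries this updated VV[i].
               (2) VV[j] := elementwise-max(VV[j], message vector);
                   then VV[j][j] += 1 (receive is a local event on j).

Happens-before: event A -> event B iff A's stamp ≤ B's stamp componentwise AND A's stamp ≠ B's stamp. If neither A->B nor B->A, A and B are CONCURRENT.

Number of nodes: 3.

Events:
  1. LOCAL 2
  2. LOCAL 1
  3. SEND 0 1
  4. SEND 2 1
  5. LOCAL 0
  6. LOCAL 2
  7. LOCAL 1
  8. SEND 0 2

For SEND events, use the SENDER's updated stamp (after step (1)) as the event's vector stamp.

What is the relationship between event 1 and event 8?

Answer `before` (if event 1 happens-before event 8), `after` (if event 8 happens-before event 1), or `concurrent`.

Answer: concurrent

Derivation:
Initial: VV[0]=[0, 0, 0]
Initial: VV[1]=[0, 0, 0]
Initial: VV[2]=[0, 0, 0]
Event 1: LOCAL 2: VV[2][2]++ -> VV[2]=[0, 0, 1]
Event 2: LOCAL 1: VV[1][1]++ -> VV[1]=[0, 1, 0]
Event 3: SEND 0->1: VV[0][0]++ -> VV[0]=[1, 0, 0], msg_vec=[1, 0, 0]; VV[1]=max(VV[1],msg_vec) then VV[1][1]++ -> VV[1]=[1, 2, 0]
Event 4: SEND 2->1: VV[2][2]++ -> VV[2]=[0, 0, 2], msg_vec=[0, 0, 2]; VV[1]=max(VV[1],msg_vec) then VV[1][1]++ -> VV[1]=[1, 3, 2]
Event 5: LOCAL 0: VV[0][0]++ -> VV[0]=[2, 0, 0]
Event 6: LOCAL 2: VV[2][2]++ -> VV[2]=[0, 0, 3]
Event 7: LOCAL 1: VV[1][1]++ -> VV[1]=[1, 4, 2]
Event 8: SEND 0->2: VV[0][0]++ -> VV[0]=[3, 0, 0], msg_vec=[3, 0, 0]; VV[2]=max(VV[2],msg_vec) then VV[2][2]++ -> VV[2]=[3, 0, 4]
Event 1 stamp: [0, 0, 1]
Event 8 stamp: [3, 0, 0]
[0, 0, 1] <= [3, 0, 0]? False
[3, 0, 0] <= [0, 0, 1]? False
Relation: concurrent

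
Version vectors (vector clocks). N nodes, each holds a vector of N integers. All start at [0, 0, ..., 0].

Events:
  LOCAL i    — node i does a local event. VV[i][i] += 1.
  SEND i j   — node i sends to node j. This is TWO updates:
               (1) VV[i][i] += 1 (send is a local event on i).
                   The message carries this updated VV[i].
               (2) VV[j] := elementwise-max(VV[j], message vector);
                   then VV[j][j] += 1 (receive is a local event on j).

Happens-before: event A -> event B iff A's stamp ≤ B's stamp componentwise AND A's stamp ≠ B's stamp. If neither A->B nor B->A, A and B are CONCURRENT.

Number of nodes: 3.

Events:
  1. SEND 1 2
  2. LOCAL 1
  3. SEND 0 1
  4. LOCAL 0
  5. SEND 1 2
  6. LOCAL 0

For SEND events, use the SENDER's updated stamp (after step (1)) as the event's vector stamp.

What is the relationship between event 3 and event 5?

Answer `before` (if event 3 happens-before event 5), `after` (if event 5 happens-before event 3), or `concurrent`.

Initial: VV[0]=[0, 0, 0]
Initial: VV[1]=[0, 0, 0]
Initial: VV[2]=[0, 0, 0]
Event 1: SEND 1->2: VV[1][1]++ -> VV[1]=[0, 1, 0], msg_vec=[0, 1, 0]; VV[2]=max(VV[2],msg_vec) then VV[2][2]++ -> VV[2]=[0, 1, 1]
Event 2: LOCAL 1: VV[1][1]++ -> VV[1]=[0, 2, 0]
Event 3: SEND 0->1: VV[0][0]++ -> VV[0]=[1, 0, 0], msg_vec=[1, 0, 0]; VV[1]=max(VV[1],msg_vec) then VV[1][1]++ -> VV[1]=[1, 3, 0]
Event 4: LOCAL 0: VV[0][0]++ -> VV[0]=[2, 0, 0]
Event 5: SEND 1->2: VV[1][1]++ -> VV[1]=[1, 4, 0], msg_vec=[1, 4, 0]; VV[2]=max(VV[2],msg_vec) then VV[2][2]++ -> VV[2]=[1, 4, 2]
Event 6: LOCAL 0: VV[0][0]++ -> VV[0]=[3, 0, 0]
Event 3 stamp: [1, 0, 0]
Event 5 stamp: [1, 4, 0]
[1, 0, 0] <= [1, 4, 0]? True
[1, 4, 0] <= [1, 0, 0]? False
Relation: before

Answer: before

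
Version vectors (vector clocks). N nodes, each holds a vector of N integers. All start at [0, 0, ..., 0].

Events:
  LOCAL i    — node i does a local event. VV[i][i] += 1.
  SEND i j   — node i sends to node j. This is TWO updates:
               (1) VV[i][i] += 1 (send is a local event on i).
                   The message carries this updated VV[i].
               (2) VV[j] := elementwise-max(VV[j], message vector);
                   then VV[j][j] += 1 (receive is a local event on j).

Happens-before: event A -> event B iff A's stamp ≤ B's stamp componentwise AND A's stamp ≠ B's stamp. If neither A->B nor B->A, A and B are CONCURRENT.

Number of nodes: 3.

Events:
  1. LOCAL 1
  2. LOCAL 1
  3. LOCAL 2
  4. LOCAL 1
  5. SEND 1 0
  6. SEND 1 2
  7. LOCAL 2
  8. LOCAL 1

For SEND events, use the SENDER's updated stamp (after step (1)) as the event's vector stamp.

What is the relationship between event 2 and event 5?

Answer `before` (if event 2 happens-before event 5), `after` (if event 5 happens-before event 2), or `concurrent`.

Answer: before

Derivation:
Initial: VV[0]=[0, 0, 0]
Initial: VV[1]=[0, 0, 0]
Initial: VV[2]=[0, 0, 0]
Event 1: LOCAL 1: VV[1][1]++ -> VV[1]=[0, 1, 0]
Event 2: LOCAL 1: VV[1][1]++ -> VV[1]=[0, 2, 0]
Event 3: LOCAL 2: VV[2][2]++ -> VV[2]=[0, 0, 1]
Event 4: LOCAL 1: VV[1][1]++ -> VV[1]=[0, 3, 0]
Event 5: SEND 1->0: VV[1][1]++ -> VV[1]=[0, 4, 0], msg_vec=[0, 4, 0]; VV[0]=max(VV[0],msg_vec) then VV[0][0]++ -> VV[0]=[1, 4, 0]
Event 6: SEND 1->2: VV[1][1]++ -> VV[1]=[0, 5, 0], msg_vec=[0, 5, 0]; VV[2]=max(VV[2],msg_vec) then VV[2][2]++ -> VV[2]=[0, 5, 2]
Event 7: LOCAL 2: VV[2][2]++ -> VV[2]=[0, 5, 3]
Event 8: LOCAL 1: VV[1][1]++ -> VV[1]=[0, 6, 0]
Event 2 stamp: [0, 2, 0]
Event 5 stamp: [0, 4, 0]
[0, 2, 0] <= [0, 4, 0]? True
[0, 4, 0] <= [0, 2, 0]? False
Relation: before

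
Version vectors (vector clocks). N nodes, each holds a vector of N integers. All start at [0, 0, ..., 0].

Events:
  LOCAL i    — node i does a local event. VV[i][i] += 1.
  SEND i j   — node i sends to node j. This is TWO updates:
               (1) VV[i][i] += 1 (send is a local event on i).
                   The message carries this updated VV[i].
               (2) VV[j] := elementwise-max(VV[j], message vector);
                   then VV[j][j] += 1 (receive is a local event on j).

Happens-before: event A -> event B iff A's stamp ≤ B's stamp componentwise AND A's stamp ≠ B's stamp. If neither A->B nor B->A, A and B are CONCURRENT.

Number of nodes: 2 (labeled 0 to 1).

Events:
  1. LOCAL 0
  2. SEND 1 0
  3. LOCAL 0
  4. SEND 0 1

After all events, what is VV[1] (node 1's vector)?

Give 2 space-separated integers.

Answer: 4 2

Derivation:
Initial: VV[0]=[0, 0]
Initial: VV[1]=[0, 0]
Event 1: LOCAL 0: VV[0][0]++ -> VV[0]=[1, 0]
Event 2: SEND 1->0: VV[1][1]++ -> VV[1]=[0, 1], msg_vec=[0, 1]; VV[0]=max(VV[0],msg_vec) then VV[0][0]++ -> VV[0]=[2, 1]
Event 3: LOCAL 0: VV[0][0]++ -> VV[0]=[3, 1]
Event 4: SEND 0->1: VV[0][0]++ -> VV[0]=[4, 1], msg_vec=[4, 1]; VV[1]=max(VV[1],msg_vec) then VV[1][1]++ -> VV[1]=[4, 2]
Final vectors: VV[0]=[4, 1]; VV[1]=[4, 2]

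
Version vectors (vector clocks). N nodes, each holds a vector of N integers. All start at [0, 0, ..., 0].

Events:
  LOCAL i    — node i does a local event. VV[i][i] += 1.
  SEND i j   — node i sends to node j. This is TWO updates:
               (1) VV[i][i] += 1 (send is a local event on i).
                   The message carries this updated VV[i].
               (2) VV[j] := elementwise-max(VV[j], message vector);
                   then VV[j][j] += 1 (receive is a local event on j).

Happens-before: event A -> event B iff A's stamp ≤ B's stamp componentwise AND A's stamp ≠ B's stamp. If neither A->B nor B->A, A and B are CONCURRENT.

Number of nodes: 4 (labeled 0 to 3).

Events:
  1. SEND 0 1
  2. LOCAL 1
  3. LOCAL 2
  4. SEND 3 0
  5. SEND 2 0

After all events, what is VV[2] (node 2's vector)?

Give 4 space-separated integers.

Initial: VV[0]=[0, 0, 0, 0]
Initial: VV[1]=[0, 0, 0, 0]
Initial: VV[2]=[0, 0, 0, 0]
Initial: VV[3]=[0, 0, 0, 0]
Event 1: SEND 0->1: VV[0][0]++ -> VV[0]=[1, 0, 0, 0], msg_vec=[1, 0, 0, 0]; VV[1]=max(VV[1],msg_vec) then VV[1][1]++ -> VV[1]=[1, 1, 0, 0]
Event 2: LOCAL 1: VV[1][1]++ -> VV[1]=[1, 2, 0, 0]
Event 3: LOCAL 2: VV[2][2]++ -> VV[2]=[0, 0, 1, 0]
Event 4: SEND 3->0: VV[3][3]++ -> VV[3]=[0, 0, 0, 1], msg_vec=[0, 0, 0, 1]; VV[0]=max(VV[0],msg_vec) then VV[0][0]++ -> VV[0]=[2, 0, 0, 1]
Event 5: SEND 2->0: VV[2][2]++ -> VV[2]=[0, 0, 2, 0], msg_vec=[0, 0, 2, 0]; VV[0]=max(VV[0],msg_vec) then VV[0][0]++ -> VV[0]=[3, 0, 2, 1]
Final vectors: VV[0]=[3, 0, 2, 1]; VV[1]=[1, 2, 0, 0]; VV[2]=[0, 0, 2, 0]; VV[3]=[0, 0, 0, 1]

Answer: 0 0 2 0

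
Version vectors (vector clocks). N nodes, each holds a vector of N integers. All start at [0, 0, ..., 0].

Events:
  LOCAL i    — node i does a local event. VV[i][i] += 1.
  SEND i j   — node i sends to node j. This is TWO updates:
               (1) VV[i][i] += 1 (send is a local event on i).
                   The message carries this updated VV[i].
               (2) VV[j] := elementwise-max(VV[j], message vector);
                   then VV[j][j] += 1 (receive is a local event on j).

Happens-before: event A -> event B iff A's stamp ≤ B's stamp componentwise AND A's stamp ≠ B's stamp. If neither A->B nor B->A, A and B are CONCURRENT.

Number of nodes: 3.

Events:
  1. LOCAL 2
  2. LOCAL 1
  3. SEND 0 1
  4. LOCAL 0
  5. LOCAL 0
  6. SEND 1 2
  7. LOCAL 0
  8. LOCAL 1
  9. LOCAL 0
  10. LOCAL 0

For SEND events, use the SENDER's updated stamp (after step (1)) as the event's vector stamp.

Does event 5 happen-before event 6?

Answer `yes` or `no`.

Initial: VV[0]=[0, 0, 0]
Initial: VV[1]=[0, 0, 0]
Initial: VV[2]=[0, 0, 0]
Event 1: LOCAL 2: VV[2][2]++ -> VV[2]=[0, 0, 1]
Event 2: LOCAL 1: VV[1][1]++ -> VV[1]=[0, 1, 0]
Event 3: SEND 0->1: VV[0][0]++ -> VV[0]=[1, 0, 0], msg_vec=[1, 0, 0]; VV[1]=max(VV[1],msg_vec) then VV[1][1]++ -> VV[1]=[1, 2, 0]
Event 4: LOCAL 0: VV[0][0]++ -> VV[0]=[2, 0, 0]
Event 5: LOCAL 0: VV[0][0]++ -> VV[0]=[3, 0, 0]
Event 6: SEND 1->2: VV[1][1]++ -> VV[1]=[1, 3, 0], msg_vec=[1, 3, 0]; VV[2]=max(VV[2],msg_vec) then VV[2][2]++ -> VV[2]=[1, 3, 2]
Event 7: LOCAL 0: VV[0][0]++ -> VV[0]=[4, 0, 0]
Event 8: LOCAL 1: VV[1][1]++ -> VV[1]=[1, 4, 0]
Event 9: LOCAL 0: VV[0][0]++ -> VV[0]=[5, 0, 0]
Event 10: LOCAL 0: VV[0][0]++ -> VV[0]=[6, 0, 0]
Event 5 stamp: [3, 0, 0]
Event 6 stamp: [1, 3, 0]
[3, 0, 0] <= [1, 3, 0]? False. Equal? False. Happens-before: False

Answer: no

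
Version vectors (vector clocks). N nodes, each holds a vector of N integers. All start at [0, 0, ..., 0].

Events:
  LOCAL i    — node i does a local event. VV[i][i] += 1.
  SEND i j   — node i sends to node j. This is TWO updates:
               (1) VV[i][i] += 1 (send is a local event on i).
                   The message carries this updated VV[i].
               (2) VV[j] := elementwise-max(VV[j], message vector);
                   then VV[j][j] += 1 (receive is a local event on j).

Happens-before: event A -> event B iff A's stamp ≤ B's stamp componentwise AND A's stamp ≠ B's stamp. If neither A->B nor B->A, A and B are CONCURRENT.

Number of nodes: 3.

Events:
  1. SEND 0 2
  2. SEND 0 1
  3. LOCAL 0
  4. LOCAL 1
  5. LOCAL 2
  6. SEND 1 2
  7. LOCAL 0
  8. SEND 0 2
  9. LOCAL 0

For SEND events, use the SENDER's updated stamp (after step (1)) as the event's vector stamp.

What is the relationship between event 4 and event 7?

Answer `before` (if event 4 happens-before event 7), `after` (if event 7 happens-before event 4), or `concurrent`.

Initial: VV[0]=[0, 0, 0]
Initial: VV[1]=[0, 0, 0]
Initial: VV[2]=[0, 0, 0]
Event 1: SEND 0->2: VV[0][0]++ -> VV[0]=[1, 0, 0], msg_vec=[1, 0, 0]; VV[2]=max(VV[2],msg_vec) then VV[2][2]++ -> VV[2]=[1, 0, 1]
Event 2: SEND 0->1: VV[0][0]++ -> VV[0]=[2, 0, 0], msg_vec=[2, 0, 0]; VV[1]=max(VV[1],msg_vec) then VV[1][1]++ -> VV[1]=[2, 1, 0]
Event 3: LOCAL 0: VV[0][0]++ -> VV[0]=[3, 0, 0]
Event 4: LOCAL 1: VV[1][1]++ -> VV[1]=[2, 2, 0]
Event 5: LOCAL 2: VV[2][2]++ -> VV[2]=[1, 0, 2]
Event 6: SEND 1->2: VV[1][1]++ -> VV[1]=[2, 3, 0], msg_vec=[2, 3, 0]; VV[2]=max(VV[2],msg_vec) then VV[2][2]++ -> VV[2]=[2, 3, 3]
Event 7: LOCAL 0: VV[0][0]++ -> VV[0]=[4, 0, 0]
Event 8: SEND 0->2: VV[0][0]++ -> VV[0]=[5, 0, 0], msg_vec=[5, 0, 0]; VV[2]=max(VV[2],msg_vec) then VV[2][2]++ -> VV[2]=[5, 3, 4]
Event 9: LOCAL 0: VV[0][0]++ -> VV[0]=[6, 0, 0]
Event 4 stamp: [2, 2, 0]
Event 7 stamp: [4, 0, 0]
[2, 2, 0] <= [4, 0, 0]? False
[4, 0, 0] <= [2, 2, 0]? False
Relation: concurrent

Answer: concurrent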